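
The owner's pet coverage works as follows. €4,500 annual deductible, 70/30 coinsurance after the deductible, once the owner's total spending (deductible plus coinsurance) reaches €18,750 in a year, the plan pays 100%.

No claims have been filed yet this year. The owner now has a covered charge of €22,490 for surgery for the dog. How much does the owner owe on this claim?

€9,897

Deductible not yet touched, so the first €4,500 of the bill goes to the deductible.
After the €4,500 deductible portion, €22,490 − €4,500 = €17,990 is subject to coinsurance.
Owner's 30% share of €17,990 is €5,397.
So the owner owes €4,500 + €5,397 = €9,897 before any cap.
Year-to-date out-of-pocket becomes €0 + €9,897 = €9,897, still under the €18,750 maximum, so no cap applies.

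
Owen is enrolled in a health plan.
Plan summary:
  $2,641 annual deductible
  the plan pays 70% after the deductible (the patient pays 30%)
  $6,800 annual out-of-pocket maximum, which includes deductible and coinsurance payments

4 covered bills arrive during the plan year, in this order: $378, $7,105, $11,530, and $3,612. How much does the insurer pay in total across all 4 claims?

#1 ($378): all of it applies to the deductible. Cost to patient: $378. OOP to date $378. Insurer: $378 − $378 = $0.
#2 ($7,105): deductible takes $2,263, $4,842 remains; coinsurance $4,842 × 30% = $1,452.60. Patient owes $3,715.60 (running OOP $4,093.60). Plan pays $7,105 − $3,715.60 = $3,389.40.
#3 ($11,530): deductible already satisfied, so patient's share is 30% × $11,530 = $3,459. Adding that to $4,093.60 gives $7,552.60, past the $6,800 cap; patient pays only $6,800 − $4,093.60 = $2,706.40. Insurer: $11,530 − $2,706.40 = $8,823.60.
#4 ($3,612): deductible already satisfied, so patient's share is 30% × $3,612 = $1,083.60. Adding that to $6,800 gives $7,883.60, past the $6,800 cap; patient pays only $6,800 − $6,800 = $0. Insurer: $3,612 − $0 = $3,612.
Insurer total = bills − patient's total = $22,625 − $6,800 = $15,825.

$15,825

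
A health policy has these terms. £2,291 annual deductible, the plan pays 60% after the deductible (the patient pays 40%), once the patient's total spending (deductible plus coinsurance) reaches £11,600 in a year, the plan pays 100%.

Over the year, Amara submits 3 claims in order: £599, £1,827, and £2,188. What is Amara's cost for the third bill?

Claim 1 (£599): fully absorbed by the deductible. Patient owes £599 (running OOP £599).
Claim 2 (£1,827): deductible takes £1,692, £135 remains; coinsurance £135 × 40% = £54. Patient pays £1,746; OOP now £2,345.
Claim 3 (£2,188): 40% coinsurance on £2,188 = £875.20. Patient pays £875.20; OOP now £3,220.20.

£875.20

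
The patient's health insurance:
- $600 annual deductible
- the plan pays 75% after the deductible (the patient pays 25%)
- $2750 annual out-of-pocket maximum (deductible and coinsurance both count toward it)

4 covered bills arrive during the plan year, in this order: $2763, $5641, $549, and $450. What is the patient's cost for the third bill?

$137.25

Claim 1 ($2763): $600 to deductible, leaving $2163; patient's 25% is $540.75. Patient owes $1140.75 (running OOP $1140.75).
Claim 2 ($5641): 25% coinsurance on $5641 = $1410.25. Patient owes $1410.25 (running OOP $2551).
Claim 3 ($549): deductible already satisfied, so patient's share is 25% × $549 = $137.25. Cost to patient: $137.25. OOP to date $2688.25.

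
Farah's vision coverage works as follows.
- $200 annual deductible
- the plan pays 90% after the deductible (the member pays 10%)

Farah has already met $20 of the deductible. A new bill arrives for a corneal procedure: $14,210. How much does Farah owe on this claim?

Remaining deductible: $200 − $20 = $180.
That leaves $14,210 − $180 = $14,030 for coinsurance.
Member's 10% share of $14,030 is $1,403.
So the member owes $180 + $1,403 = $1,583.

$1,583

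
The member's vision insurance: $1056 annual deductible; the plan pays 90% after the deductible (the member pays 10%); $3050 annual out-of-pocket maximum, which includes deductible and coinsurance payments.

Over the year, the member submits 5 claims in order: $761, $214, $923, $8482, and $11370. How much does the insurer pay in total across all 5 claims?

$18700

Claim 1 ($761): fully absorbed by the deductible. Member pays $761; OOP now $761. Plan pays $761 − $761 = $0.
Claim 2 ($214): all of it applies to the deductible. Member pays $214; OOP now $975. Plan pays $214 − $214 = $0.
Claim 3 ($923): $81 to deductible, leaving $842; coinsurance $842 × 10% = $84.20. Member owes $165.20 (running OOP $1140.20). Insurer: $923 − $165.20 = $757.80.
Claim 4 ($8482): deductible met; 10% of $8482 = $848.20. Member pays $848.20; OOP now $1988.40. Insurer: $8482 − $848.20 = $7633.80.
Claim 5 ($11370): deductible met; 10% of $11370 = $1137. OOP would hit $3125.40 > $3050, so the cap limits the member to $3050 − $1988.40 = $1061.60. Insurer: $11370 − $1061.60 = $10308.40.
Insurer total = bills − member's total = $21750 − $3050 = $18700.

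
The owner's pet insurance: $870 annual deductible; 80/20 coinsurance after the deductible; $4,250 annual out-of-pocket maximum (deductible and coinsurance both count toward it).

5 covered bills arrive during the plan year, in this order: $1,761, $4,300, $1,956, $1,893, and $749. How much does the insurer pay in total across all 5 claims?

$7,831.20

#1 ($1,761): deductible takes $870, $891 remains; owner's 20% is $178.20. Cost to owner: $1,048.20. OOP to date $1,048.20. Insurer: $1,761 − $1,048.20 = $712.80.
#2 ($4,300): 20% coinsurance on $4,300 = $860. Owner pays $860; OOP now $1,908.20. Plan pays $4,300 − $860 = $3,440.
#3 ($1,956): 20% coinsurance on $1,956 = $391.20. Owner pays $391.20; OOP now $2,299.40. Plan pays $1,956 − $391.20 = $1,564.80.
#4 ($1,893): deductible met; 20% of $1,893 = $378.60. Owner pays $378.60; OOP now $2,678. Insurer: $1,893 − $378.60 = $1,514.40.
#5 ($749): deductible met; 20% of $749 = $149.80. Cost to owner: $149.80. OOP to date $2,827.80. Insurer: $749 − $149.80 = $599.20.
Insurer total: $712.80 + $3,440 + $1,564.80 + $1,514.40 + $599.20 = $7,831.20.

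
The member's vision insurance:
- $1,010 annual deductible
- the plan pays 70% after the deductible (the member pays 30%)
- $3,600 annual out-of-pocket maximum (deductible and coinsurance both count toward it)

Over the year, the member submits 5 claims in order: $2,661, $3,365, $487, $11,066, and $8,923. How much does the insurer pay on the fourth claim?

Claim 1 — $2,661: $1,010 to deductible, leaving $1,651; member's 30% is $495.30. Member pays $1,505.30; OOP now $1,505.30. Insurer: $2,661 − $1,505.30 = $1,155.70.
Claim 2 — $3,365: 30% coinsurance on $3,365 = $1,009.50. Cost to member: $1,009.50. OOP to date $2,514.80. Insurer: $3,365 − $1,009.50 = $2,355.50.
Claim 3 — $487: deductible met; 30% of $487 = $146.10. Cost to member: $146.10. OOP to date $2,660.90. Plan pays $487 − $146.10 = $340.90.
Claim 4 — $11,066: 30% coinsurance on $11,066 = $3,319.80. Adding that to $2,660.90 gives $5,980.70, past the $3,600 cap; member pays only $3,600 − $2,660.90 = $939.10. Plan pays $11,066 − $939.10 = $10,126.90.

$10,126.90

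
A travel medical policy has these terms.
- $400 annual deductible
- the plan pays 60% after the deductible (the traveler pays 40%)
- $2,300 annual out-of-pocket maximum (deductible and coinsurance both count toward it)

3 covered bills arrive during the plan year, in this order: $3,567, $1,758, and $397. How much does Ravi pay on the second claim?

$633.20

Claim 1 — $3,567: $400 finishes the deductible; $3,167 goes to coinsurance; 40% of $3,167 = $1,266.80. Cost to traveler: $1,666.80. OOP to date $1,666.80.
Claim 2 — $1,758: 40% coinsurance on $1,758 = $703.20. OOP would hit $2,370 > $2,300, so the cap limits the traveler to $2,300 − $1,666.80 = $633.20.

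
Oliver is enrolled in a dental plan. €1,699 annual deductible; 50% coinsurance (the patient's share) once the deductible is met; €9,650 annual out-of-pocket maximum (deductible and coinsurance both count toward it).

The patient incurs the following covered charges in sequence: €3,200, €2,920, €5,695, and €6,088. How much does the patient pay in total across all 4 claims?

€9,650

#1 (€3,200): €1,699 finishes the deductible; €1,501 goes to coinsurance; coinsurance €1,501 × 50% = €750.50. Cost to patient: €2,449.50. OOP to date €2,449.50.
#2 (€2,920): 50% coinsurance on €2,920 = €1,460. Cost to patient: €1,460. OOP to date €3,909.50.
#3 (€5,695): deductible met; 50% of €5,695 = €2,847.50. Patient owes €2,847.50 (running OOP €6,757).
#4 (€6,088): deductible met; 50% of €6,088 = €3,044. Adding that to €6,757 gives €9,801, past the €9,650 cap; patient pays only €9,650 − €6,757 = €2,893.
Summing the patient's payments: €2,449.50 + €1,460 + €2,847.50 + €2,893 = €9,650.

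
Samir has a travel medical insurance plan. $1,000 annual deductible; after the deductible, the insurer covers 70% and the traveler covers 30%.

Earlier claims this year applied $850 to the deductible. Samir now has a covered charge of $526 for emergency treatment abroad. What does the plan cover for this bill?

Remaining deductible: $1,000 − $850 = $150.
After the $150 deductible portion, $526 − $150 = $376 is subject to coinsurance.
Traveler's 30% share of $376 is $112.80.
Traveler responsibility: $150 + $112.80 = $262.80.
Insurer pays the balance: $526 − $262.80 = $263.20.

$263.20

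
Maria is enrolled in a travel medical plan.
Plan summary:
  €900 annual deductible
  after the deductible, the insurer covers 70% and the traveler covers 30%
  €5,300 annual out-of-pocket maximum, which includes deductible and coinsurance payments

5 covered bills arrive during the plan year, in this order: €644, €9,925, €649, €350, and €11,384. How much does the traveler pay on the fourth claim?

Claim 1 — €644: all of it applies to the deductible. Traveler pays €644; OOP now €644.
Claim 2 — €9,925: €256 to deductible, leaving €9,669; 30% of €9,669 = €2,900.70. Traveler pays €3,156.70; OOP now €3,800.70.
Claim 3 — €649: deductible already satisfied, so traveler's share is 30% × €649 = €194.70. Cost to traveler: €194.70. OOP to date €3,995.40.
Claim 4 — €350: deductible already satisfied, so traveler's share is 30% × €350 = €105. Traveler owes €105 (running OOP €4,100.40).

€105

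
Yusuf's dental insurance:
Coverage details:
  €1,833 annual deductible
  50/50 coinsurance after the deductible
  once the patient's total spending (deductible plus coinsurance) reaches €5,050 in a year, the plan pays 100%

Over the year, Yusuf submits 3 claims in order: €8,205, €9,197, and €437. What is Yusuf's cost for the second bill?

€31

Claim 1 (€8,205): €1,833 finishes the deductible; €6,372 goes to coinsurance; coinsurance €6,372 × 50% = €3,186. Patient owes €5,019 (running OOP €5,019).
Claim 2 (€9,197): deductible already satisfied, so patient's share is 50% × €9,197 = €4,598.50. OOP would hit €9,617.50 > €5,050, so the cap limits the patient to €5,050 − €5,019 = €31.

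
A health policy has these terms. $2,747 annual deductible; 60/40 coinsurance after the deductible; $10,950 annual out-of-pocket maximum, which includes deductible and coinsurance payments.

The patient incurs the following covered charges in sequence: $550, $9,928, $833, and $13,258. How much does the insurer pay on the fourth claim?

$8,480.60

Bill 1, $550: entire amount goes to the deductible. Cost to patient: $550. OOP to date $550. Insurer: $550 − $550 = $0.
Bill 2, $9,928: deductible takes $2,197, $7,731 remains; patient's 40% is $3,092.40. Cost to patient: $5,289.40. OOP to date $5,839.40. Plan pays $9,928 − $5,289.40 = $4,638.60.
Bill 3, $833: deductible met; 40% of $833 = $333.20. Cost to patient: $333.20. OOP to date $6,172.60. Plan pays $833 − $333.20 = $499.80.
Bill 4, $13,258: deductible already satisfied, so patient's share is 40% × $13,258 = $5,303.20. That would push OOP to $11,475.80, over the $10,950 cap, so patient pays $10,950 − $6,172.60 = $4,777.40. Plan pays $13,258 − $4,777.40 = $8,480.60.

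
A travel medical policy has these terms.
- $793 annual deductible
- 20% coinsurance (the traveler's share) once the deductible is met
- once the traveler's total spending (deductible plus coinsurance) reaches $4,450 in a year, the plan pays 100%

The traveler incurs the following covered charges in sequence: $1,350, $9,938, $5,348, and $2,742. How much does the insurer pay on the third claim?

$4,278.40

Claim 1 ($1,350): $793 finishes the deductible; $557 goes to coinsurance; traveler's 20% is $111.40. Traveler pays $904.40; OOP now $904.40. Plan pays $1,350 − $904.40 = $445.60.
Claim 2 ($9,938): deductible met; 20% of $9,938 = $1,987.60. Traveler pays $1,987.60; OOP now $2,892. Plan pays $9,938 − $1,987.60 = $7,950.40.
Claim 3 ($5,348): deductible already satisfied, so traveler's share is 20% × $5,348 = $1,069.60. Traveler owes $1,069.60 (running OOP $3,961.60). Plan pays $5,348 − $1,069.60 = $4,278.40.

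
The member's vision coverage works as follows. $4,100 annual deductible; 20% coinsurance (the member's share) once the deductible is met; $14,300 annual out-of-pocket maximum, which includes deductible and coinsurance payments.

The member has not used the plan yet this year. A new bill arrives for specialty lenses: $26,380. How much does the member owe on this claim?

The full $4,100 deductible is still open; $4,100 of this bill applies to it.
That leaves $26,380 − $4,100 = $22,280 for coinsurance.
20% of $22,280 = $4,456 falls to the member.
Member responsibility before any cap: $4,100 + $4,456 = $8,556.
Year-to-date out-of-pocket becomes $0 + $8,556 = $8,556, still under the $14,300 maximum, so no cap applies.

$8,556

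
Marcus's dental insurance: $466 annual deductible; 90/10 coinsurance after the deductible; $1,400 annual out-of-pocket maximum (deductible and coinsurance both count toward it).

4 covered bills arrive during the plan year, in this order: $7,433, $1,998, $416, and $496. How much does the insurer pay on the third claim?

$378.50

Bill 1, $7,433: $466 to deductible, leaving $6,967; coinsurance $6,967 × 10% = $696.70. Patient pays $1,162.70; OOP now $1,162.70. Insurer: $7,433 − $1,162.70 = $6,270.30.
Bill 2, $1,998: 10% coinsurance on $1,998 = $199.80. Cost to patient: $199.80. OOP to date $1,362.50. Insurer: $1,998 − $199.80 = $1,798.20.
Bill 3, $416: deductible already satisfied, so patient's share is 10% × $416 = $41.60. OOP would hit $1,404.10 > $1,400, so the cap limits the patient to $1,400 − $1,362.50 = $37.50. Plan pays $416 − $37.50 = $378.50.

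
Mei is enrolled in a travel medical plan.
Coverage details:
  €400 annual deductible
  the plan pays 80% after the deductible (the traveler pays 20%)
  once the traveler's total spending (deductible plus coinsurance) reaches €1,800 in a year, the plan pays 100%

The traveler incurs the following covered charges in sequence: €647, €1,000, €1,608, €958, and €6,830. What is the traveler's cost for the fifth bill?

€637.40

Claim 1 — €647: deductible takes €400, €247 remains; traveler's 20% is €49.40. Traveler pays €449.40; OOP now €449.40.
Claim 2 — €1,000: deductible met; 20% of €1,000 = €200. Cost to traveler: €200. OOP to date €649.40.
Claim 3 — €1,608: 20% coinsurance on €1,608 = €321.60. Traveler pays €321.60; OOP now €971.
Claim 4 — €958: deductible already satisfied, so traveler's share is 20% × €958 = €191.60. Traveler owes €191.60 (running OOP €1,162.60).
Claim 5 — €6,830: 20% coinsurance on €6,830 = €1,366. Adding that to €1,162.60 gives €2,528.60, past the €1,800 cap; traveler pays only €1,800 − €1,162.60 = €637.40.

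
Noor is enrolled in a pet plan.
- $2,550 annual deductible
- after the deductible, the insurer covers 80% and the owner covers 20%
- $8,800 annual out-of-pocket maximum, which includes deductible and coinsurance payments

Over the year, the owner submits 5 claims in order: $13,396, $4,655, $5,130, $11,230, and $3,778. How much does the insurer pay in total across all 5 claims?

$29,389

Bill 1, $13,396: $2,550 to deductible, leaving $10,846; 20% of $10,846 = $2,169.20. Cost to owner: $4,719.20. OOP to date $4,719.20. Insurer: $13,396 − $4,719.20 = $8,676.80.
Bill 2, $4,655: 20% coinsurance on $4,655 = $931. Owner owes $931 (running OOP $5,650.20). Insurer: $4,655 − $931 = $3,724.
Bill 3, $5,130: deductible already satisfied, so owner's share is 20% × $5,130 = $1,026. Owner pays $1,026; OOP now $6,676.20. Insurer: $5,130 − $1,026 = $4,104.
Bill 4, $11,230: deductible met; 20% of $11,230 = $2,246. Adding that to $6,676.20 gives $8,922.20, past the $8,800 cap; owner pays only $8,800 − $6,676.20 = $2,123.80. Plan pays $11,230 − $2,123.80 = $9,106.20.
Bill 5, $3,778: deductible already satisfied, so owner's share is 20% × $3,778 = $755.60. That would push OOP to $9,555.60, over the $8,800 cap, so owner pays $8,800 − $8,800 = $0. Insurer: $3,778 − $0 = $3,778.
Insurer total: $8,676.80 + $3,724 + $4,104 + $9,106.20 + $3,778 = $29,389.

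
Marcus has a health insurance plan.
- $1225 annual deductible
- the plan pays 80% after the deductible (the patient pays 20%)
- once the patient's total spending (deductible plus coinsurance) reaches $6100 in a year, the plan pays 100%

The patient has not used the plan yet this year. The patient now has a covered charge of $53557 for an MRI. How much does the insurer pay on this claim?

$47457

Deductible not yet touched, so the first $1225 of the bill goes to the deductible.
That leaves $53557 − $1225 = $52332 for coinsurance.
Coinsurance: $52332 × 20% = $10466.40.
So the patient owes $1225 + $10466.40 = $11691.40 before any cap.
Adding $11691.40 to the $0 already spent would give $11691.40, which exceeds the $6100 cap; the patient pays just $6100 − $0 = $6100.
The plan picks up $53557 − $6100 = $47457.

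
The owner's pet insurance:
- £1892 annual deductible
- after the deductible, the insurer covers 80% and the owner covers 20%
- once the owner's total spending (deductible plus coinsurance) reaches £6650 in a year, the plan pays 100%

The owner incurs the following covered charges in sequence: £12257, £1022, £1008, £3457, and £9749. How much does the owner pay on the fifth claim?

Claim 1 (£12257): £1892 finishes the deductible; £10365 goes to coinsurance; coinsurance £10365 × 20% = £2073. Owner owes £3965 (running OOP £3965).
Claim 2 (£1022): deductible already satisfied, so owner's share is 20% × £1022 = £204.40. Owner pays £204.40; OOP now £4169.40.
Claim 3 (£1008): deductible met; 20% of £1008 = £201.60. Owner pays £201.60; OOP now £4371.
Claim 4 (£3457): deductible met; 20% of £3457 = £691.40. Cost to owner: £691.40. OOP to date £5062.40.
Claim 5 (£9749): 20% coinsurance on £9749 = £1949.80. That would push OOP to £7012.20, over the £6650 cap, so owner pays £6650 − £5062.40 = £1587.60.

£1587.60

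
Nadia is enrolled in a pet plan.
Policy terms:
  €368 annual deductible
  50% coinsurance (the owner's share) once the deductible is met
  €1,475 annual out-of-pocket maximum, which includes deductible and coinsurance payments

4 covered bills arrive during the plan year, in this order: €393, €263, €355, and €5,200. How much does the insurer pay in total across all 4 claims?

€4,736

Claim 1 (€393): deductible takes €368, €25 remains; coinsurance €25 × 50% = €12.50. Owner pays €380.50; OOP now €380.50. Insurer: €393 − €380.50 = €12.50.
Claim 2 (€263): deductible met; 50% of €263 = €131.50. Owner pays €131.50; OOP now €512. Insurer: €263 − €131.50 = €131.50.
Claim 3 (€355): 50% coinsurance on €355 = €177.50. Cost to owner: €177.50. OOP to date €689.50. Plan pays €355 − €177.50 = €177.50.
Claim 4 (€5,200): deductible met; 50% of €5,200 = €2,600. OOP would hit €3,289.50 > €1,475, so the cap limits the owner to €1,475 − €689.50 = €785.50. Plan pays €5,200 − €785.50 = €4,414.50.
Insurer total: €12.50 + €131.50 + €177.50 + €4,414.50 = €4,736.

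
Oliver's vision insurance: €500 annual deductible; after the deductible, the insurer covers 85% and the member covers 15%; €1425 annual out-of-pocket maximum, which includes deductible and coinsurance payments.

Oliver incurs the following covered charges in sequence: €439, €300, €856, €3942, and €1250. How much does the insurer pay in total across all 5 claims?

Claim 1 — €439: fully absorbed by the deductible. Member owes €439 (running OOP €439). Plan pays €439 − €439 = €0.
Claim 2 — €300: €61 finishes the deductible; €239 goes to coinsurance; 15% of €239 = €35.85. Member owes €96.85 (running OOP €535.85). Plan pays €300 − €96.85 = €203.15.
Claim 3 — €856: deductible already satisfied, so member's share is 15% × €856 = €128.40. Member pays €128.40; OOP now €664.25. Plan pays €856 − €128.40 = €727.60.
Claim 4 — €3942: deductible already satisfied, so member's share is 15% × €3942 = €591.30. Member pays €591.30; OOP now €1255.55. Plan pays €3942 − €591.30 = €3350.70.
Claim 5 — €1250: deductible met; 15% of €1250 = €187.50. OOP would hit €1443.05 > €1425, so the cap limits the member to €1425 − €1255.55 = €169.45. Insurer: €1250 − €169.45 = €1080.55.
Insurer total = bills − member's total = €6787 − €1425 = €5362.

€5362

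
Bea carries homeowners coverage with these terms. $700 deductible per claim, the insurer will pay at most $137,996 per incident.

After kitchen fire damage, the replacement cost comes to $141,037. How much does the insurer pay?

$137,996

Subtract the deductible: $141,037 − $700 = $140,337.
The $137,996 per-incident cap binds; insurer pays $137,996.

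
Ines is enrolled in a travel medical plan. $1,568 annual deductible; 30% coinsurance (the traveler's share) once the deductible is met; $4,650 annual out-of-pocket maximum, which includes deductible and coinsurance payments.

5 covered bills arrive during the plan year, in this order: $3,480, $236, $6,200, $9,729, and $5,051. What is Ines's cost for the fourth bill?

Bill 1, $3,480: $1,568 to deductible, leaving $1,912; 30% of $1,912 = $573.60. Traveler owes $2,141.60 (running OOP $2,141.60).
Bill 2, $236: deductible met; 30% of $236 = $70.80. Traveler pays $70.80; OOP now $2,212.40.
Bill 3, $6,200: deductible already satisfied, so traveler's share is 30% × $6,200 = $1,860. Traveler owes $1,860 (running OOP $4,072.40).
Bill 4, $9,729: deductible already satisfied, so traveler's share is 30% × $9,729 = $2,918.70. OOP would hit $6,991.10 > $4,650, so the cap limits the traveler to $4,650 − $4,072.40 = $577.60.

$577.60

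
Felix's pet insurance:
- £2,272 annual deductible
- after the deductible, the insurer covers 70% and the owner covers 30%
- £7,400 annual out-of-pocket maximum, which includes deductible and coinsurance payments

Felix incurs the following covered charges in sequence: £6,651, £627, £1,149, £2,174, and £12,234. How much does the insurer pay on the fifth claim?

Bill 1, £6,651: £2,272 finishes the deductible; £4,379 goes to coinsurance; 30% of £4,379 = £1,313.70. Owner owes £3,585.70 (running OOP £3,585.70). Plan pays £6,651 − £3,585.70 = £3,065.30.
Bill 2, £627: 30% coinsurance on £627 = £188.10. Cost to owner: £188.10. OOP to date £3,773.80. Insurer: £627 − £188.10 = £438.90.
Bill 3, £1,149: 30% coinsurance on £1,149 = £344.70. Owner pays £344.70; OOP now £4,118.50. Insurer: £1,149 − £344.70 = £804.30.
Bill 4, £2,174: 30% coinsurance on £2,174 = £652.20. Cost to owner: £652.20. OOP to date £4,770.70. Plan pays £2,174 − £652.20 = £1,521.80.
Bill 5, £12,234: deductible already satisfied, so owner's share is 30% × £12,234 = £3,670.20. That would push OOP to £8,440.90, over the £7,400 cap, so owner pays £7,400 − £4,770.70 = £2,629.30. Insurer: £12,234 − £2,629.30 = £9,604.70.

£9,604.70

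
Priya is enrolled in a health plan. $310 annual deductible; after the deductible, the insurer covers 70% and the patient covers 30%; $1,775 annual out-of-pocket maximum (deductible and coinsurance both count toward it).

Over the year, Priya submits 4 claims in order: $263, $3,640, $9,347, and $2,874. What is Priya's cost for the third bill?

Bill 1, $263: fully absorbed by the deductible. Patient pays $263; OOP now $263.
Bill 2, $3,640: deductible takes $47, $3,593 remains; patient's 30% is $1,077.90. Cost to patient: $1,124.90. OOP to date $1,387.90.
Bill 3, $9,347: deductible already satisfied, so patient's share is 30% × $9,347 = $2,804.10. That would push OOP to $4,192, over the $1,775 cap, so patient pays $1,775 − $1,387.90 = $387.10.

$387.10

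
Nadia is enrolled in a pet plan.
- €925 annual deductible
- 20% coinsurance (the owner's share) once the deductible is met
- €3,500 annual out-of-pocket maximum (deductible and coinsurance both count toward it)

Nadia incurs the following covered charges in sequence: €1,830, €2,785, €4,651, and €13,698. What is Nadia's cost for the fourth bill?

€906.80

Claim 1 — €1,830: €925 to deductible, leaving €905; 20% of €905 = €181. Owner owes €1,106 (running OOP €1,106).
Claim 2 — €2,785: deductible already satisfied, so owner's share is 20% × €2,785 = €557. Cost to owner: €557. OOP to date €1,663.
Claim 3 — €4,651: deductible met; 20% of €4,651 = €930.20. Owner owes €930.20 (running OOP €2,593.20).
Claim 4 — €13,698: deductible met; 20% of €13,698 = €2,739.60. Adding that to €2,593.20 gives €5,332.80, past the €3,500 cap; owner pays only €3,500 − €2,593.20 = €906.80.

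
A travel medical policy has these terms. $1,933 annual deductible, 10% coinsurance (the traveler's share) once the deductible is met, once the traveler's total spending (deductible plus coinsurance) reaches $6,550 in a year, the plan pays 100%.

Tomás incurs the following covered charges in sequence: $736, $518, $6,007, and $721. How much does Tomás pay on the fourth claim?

Bill 1, $736: all of it applies to the deductible. Cost to traveler: $736. OOP to date $736.
Bill 2, $518: fully absorbed by the deductible. Traveler pays $518; OOP now $1,254.
Bill 3, $6,007: deductible takes $679, $5,328 remains; 10% of $5,328 = $532.80. Cost to traveler: $1,211.80. OOP to date $2,465.80.
Bill 4, $721: 10% coinsurance on $721 = $72.10. Traveler owes $72.10 (running OOP $2,537.90).

$72.10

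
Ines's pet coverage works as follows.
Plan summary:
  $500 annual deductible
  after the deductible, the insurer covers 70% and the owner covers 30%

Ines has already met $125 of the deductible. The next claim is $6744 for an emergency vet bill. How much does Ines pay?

Deductible still to meet: $500 − $125 = $375.
The remaining $6369 (= $6744 − $375) moves to coinsurance.
Owner's 30% share of $6369 is $1910.70.
Owner responsibility: $375 + $1910.70 = $2285.70.

$2285.70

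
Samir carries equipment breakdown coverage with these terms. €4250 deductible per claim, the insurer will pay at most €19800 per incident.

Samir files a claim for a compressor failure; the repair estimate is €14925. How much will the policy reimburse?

Less the €4250 deductible: €14925 − €4250 = €10675.
€10675 ≤ €19800, so the limit doesn't bind; insurer pays €10675.

€10675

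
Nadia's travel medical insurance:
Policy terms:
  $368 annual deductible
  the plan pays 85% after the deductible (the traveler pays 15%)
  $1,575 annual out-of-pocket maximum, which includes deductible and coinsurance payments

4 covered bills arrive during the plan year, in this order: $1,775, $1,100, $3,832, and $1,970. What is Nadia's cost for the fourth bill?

$256.15

Claim 1 ($1,775): $368 to deductible, leaving $1,407; traveler's 15% is $211.05. Traveler pays $579.05; OOP now $579.05.
Claim 2 ($1,100): deductible already satisfied, so traveler's share is 15% × $1,100 = $165. Cost to traveler: $165. OOP to date $744.05.
Claim 3 ($3,832): deductible met; 15% of $3,832 = $574.80. Cost to traveler: $574.80. OOP to date $1,318.85.
Claim 4 ($1,970): deductible already satisfied, so traveler's share is 15% × $1,970 = $295.50. Adding that to $1,318.85 gives $1,614.35, past the $1,575 cap; traveler pays only $1,575 − $1,318.85 = $256.15.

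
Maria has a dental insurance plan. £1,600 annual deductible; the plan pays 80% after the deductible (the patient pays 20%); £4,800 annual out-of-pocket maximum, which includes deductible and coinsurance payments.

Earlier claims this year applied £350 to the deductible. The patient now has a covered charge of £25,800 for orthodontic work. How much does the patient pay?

£4,450

Remaining deductible: £1,600 − £350 = £1,250.
After the £1,250 deductible portion, £25,800 − £1,250 = £24,550 is subject to coinsurance.
20% of £24,550 = £4,910 falls to the patient.
That puts the patient's cost at £1,250 + £4,910 = £6,160 before any cap.
That would bring total out-of-pocket to £6,510, past the £4,800 cap. The patient is capped at £4,800 − £350 = £4,450 on this claim.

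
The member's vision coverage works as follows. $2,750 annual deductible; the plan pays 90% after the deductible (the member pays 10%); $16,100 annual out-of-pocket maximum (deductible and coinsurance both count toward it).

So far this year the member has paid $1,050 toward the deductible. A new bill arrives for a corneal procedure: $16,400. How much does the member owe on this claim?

$1,050 of the $2,750 deductible is already met, leaving $1,700.
That leaves $16,400 − $1,700 = $14,700 for coinsurance.
Member's 10% share of $14,700 is $1,470.
That puts the member's cost at $1,700 + $1,470 = $3,170 before any cap.
Year-to-date out-of-pocket becomes $1,050 + $3,170 = $4,220, still under the $16,100 maximum, so no cap applies.

$3,170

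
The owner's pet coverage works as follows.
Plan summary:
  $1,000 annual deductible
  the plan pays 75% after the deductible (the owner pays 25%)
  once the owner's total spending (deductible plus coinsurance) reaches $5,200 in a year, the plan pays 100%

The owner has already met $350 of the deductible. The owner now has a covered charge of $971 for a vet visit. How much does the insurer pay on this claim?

$350 of the $1,000 deductible is already met, leaving $650.
The remaining $321 (= $971 − $650) moves to coinsurance.
Coinsurance: $321 × 25% = $80.25.
So the owner owes $650 + $80.25 = $730.25 before any cap.
Total out-of-pocket so far would be $350 + $730.25 = $1,080.25, below the $5,200 cap — no reduction.
Insurer pays the balance: $971 − $730.25 = $240.75.

$240.75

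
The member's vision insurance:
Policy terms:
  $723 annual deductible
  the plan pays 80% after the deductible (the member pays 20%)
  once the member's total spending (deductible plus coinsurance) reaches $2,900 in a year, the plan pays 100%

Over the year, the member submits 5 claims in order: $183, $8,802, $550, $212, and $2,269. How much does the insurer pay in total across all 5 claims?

Bill 1, $183: entire amount goes to the deductible. Cost to member: $183. OOP to date $183. Plan pays $183 − $183 = $0.
Bill 2, $8,802: $540 to deductible, leaving $8,262; 20% of $8,262 = $1,652.40. Member pays $2,192.40; OOP now $2,375.40. Plan pays $8,802 − $2,192.40 = $6,609.60.
Bill 3, $550: deductible met; 20% of $550 = $110. Member pays $110; OOP now $2,485.40. Plan pays $550 − $110 = $440.
Bill 4, $212: deductible already satisfied, so member's share is 20% × $212 = $42.40. Cost to member: $42.40. OOP to date $2,527.80. Plan pays $212 − $42.40 = $169.60.
Bill 5, $2,269: 20% coinsurance on $2,269 = $453.80. OOP would hit $2,981.60 > $2,900, so the cap limits the member to $2,900 − $2,527.80 = $372.20. Insurer: $2,269 − $372.20 = $1,896.80.
Insurer total = bills − member's total = $12,016 − $2,900 = $9,116.

$9,116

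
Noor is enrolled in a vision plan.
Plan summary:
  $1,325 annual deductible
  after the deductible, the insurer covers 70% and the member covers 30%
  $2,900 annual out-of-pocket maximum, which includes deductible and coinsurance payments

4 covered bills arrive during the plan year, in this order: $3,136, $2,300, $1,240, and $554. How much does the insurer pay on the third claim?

$898.30

Claim 1 ($3,136): $1,325 to deductible, leaving $1,811; member's 30% is $543.30. Member pays $1,868.30; OOP now $1,868.30. Plan pays $3,136 − $1,868.30 = $1,267.70.
Claim 2 ($2,300): deductible met; 30% of $2,300 = $690. Member owes $690 (running OOP $2,558.30). Plan pays $2,300 − $690 = $1,610.
Claim 3 ($1,240): deductible met; 30% of $1,240 = $372. Adding that to $2,558.30 gives $2,930.30, past the $2,900 cap; member pays only $2,900 − $2,558.30 = $341.70. Plan pays $1,240 − $341.70 = $898.30.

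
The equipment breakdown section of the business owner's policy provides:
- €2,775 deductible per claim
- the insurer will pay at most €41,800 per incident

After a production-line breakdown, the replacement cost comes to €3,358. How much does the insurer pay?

Subtract the deductible: €3,358 − €2,775 = €583.
€583 ≤ €41,800, so the limit doesn't bind; insurer pays €583.

€583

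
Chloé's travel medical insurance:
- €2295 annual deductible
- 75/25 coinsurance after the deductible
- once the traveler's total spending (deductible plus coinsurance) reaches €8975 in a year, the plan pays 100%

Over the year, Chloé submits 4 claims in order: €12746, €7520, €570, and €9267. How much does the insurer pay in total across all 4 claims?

€21128

#1 (€12746): €2295 finishes the deductible; €10451 goes to coinsurance; coinsurance €10451 × 25% = €2612.75. Traveler owes €4907.75 (running OOP €4907.75). Insurer: €12746 − €4907.75 = €7838.25.
#2 (€7520): deductible already satisfied, so traveler's share is 25% × €7520 = €1880. Traveler owes €1880 (running OOP €6787.75). Plan pays €7520 − €1880 = €5640.
#3 (€570): deductible met; 25% of €570 = €142.50. Cost to traveler: €142.50. OOP to date €6930.25. Insurer: €570 − €142.50 = €427.50.
#4 (€9267): 25% coinsurance on €9267 = €2316.75. OOP would hit €9247 > €8975, so the cap limits the traveler to €8975 − €6930.25 = €2044.75. Insurer: €9267 − €2044.75 = €7222.25.
Insurer total: €7838.25 + €5640 + €427.50 + €7222.25 = €21128.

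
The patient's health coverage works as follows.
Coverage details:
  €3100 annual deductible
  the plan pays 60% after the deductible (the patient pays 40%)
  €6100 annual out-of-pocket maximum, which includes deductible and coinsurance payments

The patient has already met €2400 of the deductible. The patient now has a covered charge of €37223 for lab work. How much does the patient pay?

€3700

€2400 of the €3100 deductible is already met, leaving €700.
After the €700 deductible portion, €37223 − €700 = €36523 is subject to coinsurance.
40% of €36523 = €14609.20 falls to the patient.
Patient responsibility before any cap: €700 + €14609.20 = €15309.20.
Adding €15309.20 to the €2400 already spent would give €17709.20, which exceeds the €6100 cap; the patient pays just €6100 − €2400 = €3700.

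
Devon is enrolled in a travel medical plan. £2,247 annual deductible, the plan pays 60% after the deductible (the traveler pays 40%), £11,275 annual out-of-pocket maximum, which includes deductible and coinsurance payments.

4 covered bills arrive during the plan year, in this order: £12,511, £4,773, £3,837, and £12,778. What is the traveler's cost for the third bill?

Bill 1, £12,511: deductible takes £2,247, £10,264 remains; 40% of £10,264 = £4,105.60. Cost to traveler: £6,352.60. OOP to date £6,352.60.
Bill 2, £4,773: 40% coinsurance on £4,773 = £1,909.20. Traveler pays £1,909.20; OOP now £8,261.80.
Bill 3, £3,837: deductible already satisfied, so traveler's share is 40% × £3,837 = £1,534.80. Cost to traveler: £1,534.80. OOP to date £9,796.60.

£1,534.80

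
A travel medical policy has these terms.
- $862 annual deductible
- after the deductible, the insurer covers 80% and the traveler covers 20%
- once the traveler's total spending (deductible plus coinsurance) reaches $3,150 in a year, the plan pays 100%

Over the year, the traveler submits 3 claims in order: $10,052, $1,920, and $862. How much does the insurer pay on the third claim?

$796

Claim 1 ($10,052): $862 finishes the deductible; $9,190 goes to coinsurance; traveler's 20% is $1,838. Traveler pays $2,700; OOP now $2,700. Insurer: $10,052 − $2,700 = $7,352.
Claim 2 ($1,920): deductible met; 20% of $1,920 = $384. Traveler owes $384 (running OOP $3,084). Plan pays $1,920 − $384 = $1,536.
Claim 3 ($862): deductible met; 20% of $862 = $172.40. Adding that to $3,084 gives $3,256.40, past the $3,150 cap; traveler pays only $3,150 − $3,084 = $66. Plan pays $862 − $66 = $796.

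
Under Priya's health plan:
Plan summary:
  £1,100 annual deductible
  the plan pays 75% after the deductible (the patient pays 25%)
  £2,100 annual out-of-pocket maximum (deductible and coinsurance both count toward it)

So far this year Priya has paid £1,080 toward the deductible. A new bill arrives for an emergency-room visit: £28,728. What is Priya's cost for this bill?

£1,020

£1,080 of the £1,100 deductible is already met, leaving £20.
That leaves £28,728 − £20 = £28,708 for coinsurance.
25% of £28,708 = £7,177 falls to the patient.
So the patient owes £20 + £7,177 = £7,197 before any cap.
Year-to-date out-of-pocket would reach £1,080 + £7,197 = £8,277, above the £2,100 maximum, so the patient pays only £2,100 − £1,080 = £1,020.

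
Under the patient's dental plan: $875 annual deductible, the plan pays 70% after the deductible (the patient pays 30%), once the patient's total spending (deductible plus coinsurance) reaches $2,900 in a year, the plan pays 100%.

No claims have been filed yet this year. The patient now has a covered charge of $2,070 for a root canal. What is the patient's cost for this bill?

Nothing has been paid toward the $875 deductible, so the first $875 of this charge is applied there.
That leaves $2,070 − $875 = $1,195 for coinsurance.
Coinsurance: $1,195 × 30% = $358.50.
So the patient owes $875 + $358.50 = $1,233.50 before any cap.
Year-to-date out-of-pocket becomes $0 + $1,233.50 = $1,233.50, still under the $2,900 maximum, so no cap applies.

$1,233.50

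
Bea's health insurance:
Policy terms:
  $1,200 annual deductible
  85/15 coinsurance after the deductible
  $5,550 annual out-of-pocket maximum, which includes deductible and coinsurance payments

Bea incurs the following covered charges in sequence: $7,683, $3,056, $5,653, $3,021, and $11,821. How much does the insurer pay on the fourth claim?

Claim 1 — $7,683: $1,200 finishes the deductible; $6,483 goes to coinsurance; coinsurance $6,483 × 15% = $972.45. Patient owes $2,172.45 (running OOP $2,172.45). Insurer: $7,683 − $2,172.45 = $5,510.55.
Claim 2 — $3,056: deductible met; 15% of $3,056 = $458.40. Cost to patient: $458.40. OOP to date $2,630.85. Plan pays $3,056 − $458.40 = $2,597.60.
Claim 3 — $5,653: deductible already satisfied, so patient's share is 15% × $5,653 = $847.95. Patient pays $847.95; OOP now $3,478.80. Insurer: $5,653 − $847.95 = $4,805.05.
Claim 4 — $3,021: deductible met; 15% of $3,021 = $453.15. Patient owes $453.15 (running OOP $3,931.95). Insurer: $3,021 − $453.15 = $2,567.85.

$2,567.85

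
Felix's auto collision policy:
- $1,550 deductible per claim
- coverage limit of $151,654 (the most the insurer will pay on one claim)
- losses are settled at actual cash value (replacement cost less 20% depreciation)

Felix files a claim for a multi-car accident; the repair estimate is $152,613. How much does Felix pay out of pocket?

$32,072.60

Depreciate 20%: the covered value is $152,613 × 0.8 = $122,090.40.
Subtract the deductible: $122,090.40 − $1,550 = $120,540.40.
$120,540.40 is within the $151,654 limit, so the insurer pays $120,540.40.
The driver bears the rest of the original loss: $152,613 − $120,540.40 = $32,072.60.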